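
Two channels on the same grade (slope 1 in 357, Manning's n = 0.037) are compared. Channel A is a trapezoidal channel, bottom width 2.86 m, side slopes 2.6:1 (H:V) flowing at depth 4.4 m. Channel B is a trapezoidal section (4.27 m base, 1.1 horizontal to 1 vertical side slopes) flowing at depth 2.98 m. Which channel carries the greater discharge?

Channel A: With bottom width b = 2.86 m and side slope z = 2.6: A = (b + zy)y = (2.86 + 2.6×4.4)×4.4 = 62.92 m²; P = b + 2y√(1+z²) = 2.86 + 2×4.4×2.786 = 27.37 m. Hydraulic radius R = A/P = 62.92/27.37 = 2.299 m. Q_A = (1/0.037)·62.92·2.299^(2/3)·√0.002801 = 156.8 m³/s.
Channel B: With bottom width b = 4.27 m and side slope z = 1.1: A = (b + zy)y = (4.27 + 1.1×2.98)×2.98 = 22.49 m²; P = b + 2y√(1+z²) = 4.27 + 2×2.98×1.487 = 13.13 m. Hydraulic radius R = A/P = 22.49/13.13 = 1.713 m. Q_B = (1/0.037)·22.49·1.713^(2/3)·√0.002801 = 46.06 m³/s.
Q_A = 156.8 m³/s vs Q_B = 46.06 m³/s, so channel A carries more.

channel A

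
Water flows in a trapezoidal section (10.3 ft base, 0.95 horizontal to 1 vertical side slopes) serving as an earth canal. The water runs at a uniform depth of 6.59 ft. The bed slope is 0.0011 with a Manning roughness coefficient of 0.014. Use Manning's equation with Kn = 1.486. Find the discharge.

With bottom width b = 10.3 ft and side slope z = 0.95: A = (b + zy)y = (10.3 + 0.95×6.59)×6.59 = 109.1 ft²; P = b + 2y√(1+z²) = 10.3 + 2×6.59×1.379 = 28.48 ft.
Hydraulic radius R = A/P = 109.1/28.48 = 3.832 ft.
Manning's equation: Q = (1.486/n) A R^(2/3) S^(1/2) = (1.486/0.014) × 109.1 × 3.832^(2/3) × 0.0011^(1/2) = 941 ft³/s.

Q = 941 ft³/s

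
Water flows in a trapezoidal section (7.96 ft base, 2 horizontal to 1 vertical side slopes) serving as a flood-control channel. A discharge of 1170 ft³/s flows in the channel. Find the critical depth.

At critical depth, Q² T / (g A³) = 1, i.e. A³/T = Q²/g = 1170²/32.2 = 42510.
At y = 6.3 ft: A³/T = 65540 — over.
At y = 4.76 ft: A³/T = 21330 — short.
At y = 5.66 ft: A³/T = 42470 — matches.

y_c = 5.66 ft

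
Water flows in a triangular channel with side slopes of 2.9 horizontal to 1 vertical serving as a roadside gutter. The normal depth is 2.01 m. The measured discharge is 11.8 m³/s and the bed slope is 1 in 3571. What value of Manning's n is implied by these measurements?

n = 0.0161

For a triangular section with side slope z = 2.9: A = zy² = 2.9×2.01² = 11.72 m²; P = 2y√(1+z²) = 2×2.01×3.068 = 12.33 m.
Hydraulic radius R = A/P = 11.72/12.33 = 0.9501 m.
Rearranging Manning's equation: n = (1/Q) A R^(2/3) S^(1/2) = (1/11.8) × 11.72 × 0.9501^(2/3) × √0.00028 = 0.0161.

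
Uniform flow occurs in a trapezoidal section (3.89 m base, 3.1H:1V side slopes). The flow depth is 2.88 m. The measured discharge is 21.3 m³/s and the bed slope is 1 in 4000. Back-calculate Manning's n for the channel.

With bottom width b = 3.89 m and side slope z = 3.1: A = (b + zy)y = (3.89 + 3.1×2.88)×2.88 = 36.92 m²; P = b + 2y√(1+z²) = 3.89 + 2×2.88×3.257 = 22.65 m.
Hydraulic radius R = A/P = 36.92/22.65 = 1.63 m.
Rearranging Manning's equation: n = (1/Q) A R^(2/3) S^(1/2) = (1/21.3) × 36.92 × 1.63^(2/3) × √0.00025 = 0.0379.

n = 0.0379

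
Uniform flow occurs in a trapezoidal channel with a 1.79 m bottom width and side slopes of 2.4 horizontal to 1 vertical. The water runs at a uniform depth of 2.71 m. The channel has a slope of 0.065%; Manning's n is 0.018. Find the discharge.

Q = 40.1 m³/s

With bottom width b = 1.79 m and side slope z = 2.4: A = (b + zy)y = (1.79 + 2.4×2.71)×2.71 = 22.48 m²; P = b + 2y√(1+z²) = 1.79 + 2×2.71×2.6 = 15.88 m.
Hydraulic radius R = A/P = 22.48/15.88 = 1.415 m.
Manning's equation: Q = (1/n) A R^(2/3) S^(1/2) = (1/0.018) × 22.48 × 1.415^(2/3) × 0.00065^(1/2) = 40.1 m³/s.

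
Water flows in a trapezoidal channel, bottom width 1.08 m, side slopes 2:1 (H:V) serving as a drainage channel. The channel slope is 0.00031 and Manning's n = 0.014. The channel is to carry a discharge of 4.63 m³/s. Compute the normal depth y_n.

Manning's equation rearranged: A R^(2/3) = nQ / (1·√S) = 0.014 × 4.63 / (√0.00031) = 3.682.
At y = 0.891 m: A R^(2/3) = 1.614 — too small.
At y = 1.43 m: A R^(2/3) = 4.666 — too large.
At y = 1.29 m: A R^(2/3) = 3.684 — matches.

y_n = 1.29 m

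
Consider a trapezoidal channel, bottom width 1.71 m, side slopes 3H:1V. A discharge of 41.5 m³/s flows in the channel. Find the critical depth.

At critical depth, Q² T / (g A³) = 1, i.e. A³/T = Q²/g = 41.5²/9.81 = 175.6.
Try y = 2.13 m: A³/T = 354.4 — too large.
Try y = 1.26 m: A³/T = 35.71 — too small.
Try y = 1.82 m: A³/T = 175.9 — matches.

y_c = 1.82 m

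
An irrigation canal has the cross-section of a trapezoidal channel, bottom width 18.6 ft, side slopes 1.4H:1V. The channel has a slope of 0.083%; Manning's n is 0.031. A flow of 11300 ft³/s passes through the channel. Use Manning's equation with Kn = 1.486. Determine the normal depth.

y_n = 26.3 ft

Manning's equation rearranged: A R^(2/3) = nQ / (1.486·√S) = 0.031 × 11300 / (1.486 × √0.00083) = 8182.
At y = 30.4 ft: A R^(2/3) = 11350 — too large.
At y = 21.8 ft: A R^(2/3) = 5436 — too small.
At y = 26.3 ft: A R^(2/3) = 8207 — matches.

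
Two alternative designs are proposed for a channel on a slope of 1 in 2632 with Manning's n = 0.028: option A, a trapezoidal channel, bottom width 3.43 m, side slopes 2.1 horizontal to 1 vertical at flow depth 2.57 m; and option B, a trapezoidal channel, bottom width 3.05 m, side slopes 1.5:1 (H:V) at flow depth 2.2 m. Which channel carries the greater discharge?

channel A

Channel A: With bottom width b = 3.43 m and side slope z = 2.1: A = (b + zy)y = (3.43 + 2.1×2.57)×2.57 = 22.69 m²; P = b + 2y√(1+z²) = 3.43 + 2×2.57×2.326 = 15.39 m. Hydraulic radius R = A/P = 22.69/15.39 = 1.474 m. Q_A = (1/0.028)·22.69·1.474^(2/3)·√0.0003799 = 20.46 m³/s.
Channel B: With bottom width b = 3.05 m and side slope z = 1.5: A = (b + zy)y = (3.05 + 1.5×2.2)×2.2 = 13.97 m²; P = b + 2y√(1+z²) = 3.05 + 2×2.2×1.803 = 10.98 m. Hydraulic radius R = A/P = 13.97/10.98 = 1.272 m. Q_B = (1/0.028)·13.97·1.272^(2/3)·√0.0003799 = 11.42 m³/s.
Q_A = 20.46 m³/s vs Q_B = 11.42 m³/s, so channel A carries more.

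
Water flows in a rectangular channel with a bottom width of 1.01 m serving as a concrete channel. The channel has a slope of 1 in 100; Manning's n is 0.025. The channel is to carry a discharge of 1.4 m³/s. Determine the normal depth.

y_n = 0.766 m

Manning's equation rearranged: A R^(2/3) = nQ / (1·√S) = 0.025 × 1.4 / (√0.01) = 0.35.
At y = 0.884 m: A R^(2/3) = 0.4189 — high.
At y = 0.766 m: A R^(2/3) = 0.3501 — close enough.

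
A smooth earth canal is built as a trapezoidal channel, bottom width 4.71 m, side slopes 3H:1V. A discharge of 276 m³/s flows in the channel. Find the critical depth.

At critical depth, Q² T / (g A³) = 1, i.e. A³/T = Q²/g = 276²/9.81 = 7765.
At y = 4.4 m: A³/T = 15730 — over.
At y = 3.74 m: A³/T = 7789 — matches.

y_c = 3.74 m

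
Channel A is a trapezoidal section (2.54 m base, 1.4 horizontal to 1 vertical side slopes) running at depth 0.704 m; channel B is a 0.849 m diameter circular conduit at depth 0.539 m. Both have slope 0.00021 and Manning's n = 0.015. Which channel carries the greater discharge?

channel A

Channel A: With bottom width b = 2.54 m and side slope z = 1.4: A = (b + zy)y = (2.54 + 1.4×0.704)×0.704 = 2.482 m²; P = b + 2y√(1+z²) = 2.54 + 2×0.704×1.72 = 4.962 m. Hydraulic radius R = A/P = 2.482/4.962 = 0.5002 m. Q_A = (1/0.015)·2.482·0.5002^(2/3)·√0.00021 = 1.511 m³/s.
Channel B: For a circular section of diameter D = 0.849 m at depth y = 0.539 m, the central angle is θ = 2 arccos(1 − 2y/D) = 3.688 rad. Then A = (D²/8)(θ − sin θ) = 0.3791 m² and P = Dθ/2 = 1.565 m. Hydraulic radius R = A/P = 0.3791/1.565 = 0.2421 m. Q_B = (1/0.015)·0.3791·0.2421^(2/3)·√0.00021 = 0.1423 m³/s.
Q_A = 1.511 m³/s vs Q_B = 0.1423 m³/s, so channel A carries more.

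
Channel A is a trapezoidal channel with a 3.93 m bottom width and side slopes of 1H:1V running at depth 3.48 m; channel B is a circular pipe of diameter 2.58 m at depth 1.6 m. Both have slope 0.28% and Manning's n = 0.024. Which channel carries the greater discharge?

Channel A: With bottom width b = 3.93 m and side slope z = 1: A = (b + zy)y = (3.93 + 1×3.48)×3.48 = 25.79 m²; P = b + 2y√(1+z²) = 3.93 + 2×3.48×1.414 = 13.77 m. Hydraulic radius R = A/P = 25.79/13.77 = 1.872 m. Q_A = (1/0.024)·25.79·1.872^(2/3)·√0.0028 = 86.37 m³/s.
Channel B: For a circular section of diameter D = 2.58 m at depth y = 1.6 m, the central angle is θ = 2 arccos(1 − 2y/D) = 3.627 rad. Then A = (D²/8)(θ − sin θ) = 3.406 m² and P = Dθ/2 = 4.679 m. Hydraulic radius R = A/P = 3.406/4.679 = 0.728 m. Q_B = (1/0.024)·3.406·0.728^(2/3)·√0.0028 = 6.077 m³/s.
Q_A = 86.37 m³/s vs Q_B = 6.077 m³/s, so channel A carries more.

channel A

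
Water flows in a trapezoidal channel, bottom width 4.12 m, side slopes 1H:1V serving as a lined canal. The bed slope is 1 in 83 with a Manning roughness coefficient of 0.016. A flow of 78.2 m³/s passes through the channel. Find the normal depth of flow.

Manning's equation rearranged: A R^(2/3) = nQ / (1·√S) = 0.016 × 78.2 / (√0.01205) = 11.4.
At y = 1.47 m: A R^(2/3) = 8.177 — too small.
At y = 2.01 m: A R^(2/3) = 14.35 — too large.
At y = 1.77 m: A R^(2/3) = 11.39 — ≈ 11.4.

y_n = 1.77 m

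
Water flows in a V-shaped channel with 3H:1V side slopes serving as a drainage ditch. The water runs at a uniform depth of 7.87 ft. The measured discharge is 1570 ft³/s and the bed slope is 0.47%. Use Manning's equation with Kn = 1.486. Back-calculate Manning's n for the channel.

n = 0.029

For a triangular section with side slope z = 3: A = zy² = 3×7.87² = 185.8 ft²; P = 2y√(1+z²) = 2×7.87×3.162 = 49.77 ft.
Hydraulic radius R = A/P = 185.8/49.77 = 3.733 ft.
Rearranging Manning's equation: n = (1.486/Q) A R^(2/3) S^(1/2) = (1.486/1570) × 185.8 × 3.733^(2/3) × √0.0047 = 0.029.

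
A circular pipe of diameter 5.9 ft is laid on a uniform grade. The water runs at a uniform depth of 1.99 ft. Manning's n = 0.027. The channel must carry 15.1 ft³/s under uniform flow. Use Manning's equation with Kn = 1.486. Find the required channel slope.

S = 0.000998

For a circular section of diameter D = 5.9 ft at depth y = 1.99 ft, the central angle is θ = 2 arccos(1 − 2y/D) = 2.479 rad. Then A = (D²/8)(θ − sin θ) = 8.107 ft² and P = Dθ/2 = 7.312 ft.
Hydraulic radius R = A/P = 8.107/7.312 = 1.109 ft.
From Manning's equation, S = [nQ / (1.486 A R^(2/3))]² = [0.027 × 15.1 / (1.486 × 8.107 × 1.109^(2/3))]² = 0.000998.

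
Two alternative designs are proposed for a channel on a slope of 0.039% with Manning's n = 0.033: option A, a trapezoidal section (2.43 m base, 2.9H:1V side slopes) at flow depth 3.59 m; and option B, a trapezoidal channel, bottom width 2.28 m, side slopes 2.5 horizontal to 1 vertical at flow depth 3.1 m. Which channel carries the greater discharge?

channel A

Channel A: With bottom width b = 2.43 m and side slope z = 2.9: A = (b + zy)y = (2.43 + 2.9×3.59)×3.59 = 46.1 m²; P = b + 2y√(1+z²) = 2.43 + 2×3.59×3.068 = 24.46 m. Hydraulic radius R = A/P = 46.1/24.46 = 1.885 m. Q_A = (1/0.033)·46.1·1.885^(2/3)·√0.00039 = 42.1 m³/s.
Channel B: With bottom width b = 2.28 m and side slope z = 2.5: A = (b + zy)y = (2.28 + 2.5×3.1)×3.1 = 31.09 m²; P = b + 2y√(1+z²) = 2.28 + 2×3.1×2.693 = 18.97 m. Hydraulic radius R = A/P = 31.09/18.97 = 1.639 m. Q_B = (1/0.033)·31.09·1.639^(2/3)·√0.00039 = 25.86 m³/s.
Q_A = 42.1 m³/s vs Q_B = 25.86 m³/s, so channel A carries more.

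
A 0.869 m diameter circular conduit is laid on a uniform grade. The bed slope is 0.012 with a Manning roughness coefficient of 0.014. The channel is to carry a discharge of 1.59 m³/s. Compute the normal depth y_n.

y_n = 0.675 m

Manning's equation rearranged: A R^(2/3) = nQ / (1·√S) = 0.014 × 1.59 / (√0.012) = 0.2032.
At y = 0.767 m: A R^(2/3) = 0.2263 — too large.
At y = 0.572 m: A R^(2/3) = 0.165 — too small.
At y = 0.675 m: A R^(2/3) = 0.2033 — ≈ 0.2032.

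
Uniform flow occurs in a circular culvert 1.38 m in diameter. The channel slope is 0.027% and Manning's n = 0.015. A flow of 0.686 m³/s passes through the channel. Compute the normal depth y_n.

y_n = 0.978 m

Manning's equation rearranged: A R^(2/3) = nQ / (1·√S) = 0.015 × 0.686 / (√0.00027) = 0.6262.
At y = 1.06 m: A R^(2/3) = 0.6893 — over.
At y = 0.736 m: A R^(2/3) = 0.4098 — short.
At y = 0.978 m: A R^(2/3) = 0.6259 — close enough.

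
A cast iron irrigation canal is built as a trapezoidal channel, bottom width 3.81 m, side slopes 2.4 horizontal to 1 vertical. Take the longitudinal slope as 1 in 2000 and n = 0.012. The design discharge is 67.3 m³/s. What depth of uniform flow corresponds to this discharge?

y_n = 2.66 m

Manning's equation rearranged: A R^(2/3) = nQ / (1·√S) = 0.012 × 67.3 / (√0.0005) = 36.12.
Trying y = 2.14 m: A R^(2/3) = 22.59 — too small.
Trying y = 3.03 m: A R^(2/3) = 48.13 — too large.
Trying y = 2.66 m: A R^(2/3) = 36.11 — close enough.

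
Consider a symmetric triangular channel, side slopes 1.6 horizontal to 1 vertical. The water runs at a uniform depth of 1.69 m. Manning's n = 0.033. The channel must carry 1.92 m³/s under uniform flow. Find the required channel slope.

S = 0.0003

For a triangular section with side slope z = 1.6: A = zy² = 1.6×1.69² = 4.57 m²; P = 2y√(1+z²) = 2×1.69×1.887 = 6.377 m.
Hydraulic radius R = A/P = 4.57/6.377 = 0.7166 m.
From Manning's equation, S = [nQ / (1 A R^(2/3))]² = [0.033 × 1.92 / (1 × 4.57 × 0.7166^(2/3))]² = 0.0003.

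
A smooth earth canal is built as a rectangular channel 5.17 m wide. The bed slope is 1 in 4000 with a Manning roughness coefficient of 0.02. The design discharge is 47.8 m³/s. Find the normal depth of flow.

y_n = 7.55 m

Manning's equation rearranged: A R^(2/3) = nQ / (1·√S) = 0.02 × 47.8 / (√0.00025) = 60.46.
At y = 8.9 m: A R^(2/3) = 73.12 — over.
At y = 6.4 m: A R^(2/3) = 49.71 — short.
At y = 7.55 m: A R^(2/3) = 60.42 — close enough.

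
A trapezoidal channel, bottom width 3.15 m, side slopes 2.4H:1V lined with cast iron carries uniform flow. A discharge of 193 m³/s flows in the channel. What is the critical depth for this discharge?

At critical depth, Q² T / (g A³) = 1, i.e. A³/T = Q²/g = 193²/9.81 = 3797.
Try y = 4.57 m: A³/T = 10710 — over.
Try y = 3.16 m: A³/T = 2130 — short.
Try y = 3.61 m: A³/T = 3788 — close enough.

y_c = 3.61 m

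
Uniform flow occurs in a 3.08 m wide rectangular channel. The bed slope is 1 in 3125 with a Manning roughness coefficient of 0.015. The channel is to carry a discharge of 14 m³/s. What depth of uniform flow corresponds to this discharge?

y_n = 3.62 m

Manning's equation rearranged: A R^(2/3) = nQ / (1·√S) = 0.015 × 14 / (√0.00032) = 11.74.
Trying y = 4.4 m: A R^(2/3) = 14.8 — high.
Trying y = 2.67 m: A R^(2/3) = 8.095 — low.
Trying y = 3.62 m: A R^(2/3) = 11.74 — close enough.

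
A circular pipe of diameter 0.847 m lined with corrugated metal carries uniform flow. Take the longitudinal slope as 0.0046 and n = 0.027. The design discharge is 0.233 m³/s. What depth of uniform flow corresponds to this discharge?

y_n = 0.405 m

Manning's equation rearranged: A R^(2/3) = nQ / (1·√S) = 0.027 × 0.233 / (√0.0046) = 0.09276.
Trying y = 0.473 m: A R^(2/3) = 0.1202 — over.
Trying y = 0.405 m: A R^(2/3) = 0.09271 — matches.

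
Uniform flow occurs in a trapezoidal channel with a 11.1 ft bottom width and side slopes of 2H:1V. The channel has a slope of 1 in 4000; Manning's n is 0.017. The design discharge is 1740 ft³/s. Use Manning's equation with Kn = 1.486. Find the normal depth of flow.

y_n = 11.2 ft

Manning's equation rearranged: A R^(2/3) = nQ / (1.486·√S) = 0.017 × 1740 / (1.486 × √0.00025) = 1259.
At y = 13.6 ft: A R^(2/3) = 1950 — too large.
At y = 8.31 ft: A R^(2/3) = 653 — too small.
At y = 11.2 ft: A R^(2/3) = 1257 — ≈ 1259.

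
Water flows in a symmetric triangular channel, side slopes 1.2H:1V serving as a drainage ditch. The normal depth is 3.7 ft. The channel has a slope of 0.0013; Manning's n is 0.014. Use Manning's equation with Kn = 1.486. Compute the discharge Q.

For a triangular section with side slope z = 1.2: A = zy² = 1.2×3.7² = 16.43 ft²; P = 2y√(1+z²) = 2×3.7×1.562 = 11.56 ft.
Hydraulic radius R = A/P = 16.43/11.56 = 1.421 ft.
Manning's equation: Q = (1.486/n) A R^(2/3) S^(1/2) = (1.486/0.014) × 16.43 × 1.421^(2/3) × 0.0013^(1/2) = 79.5 ft³/s.

Q = 79.5 ft³/s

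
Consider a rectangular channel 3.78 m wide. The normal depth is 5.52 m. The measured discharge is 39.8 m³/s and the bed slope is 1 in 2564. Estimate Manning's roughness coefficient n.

n = 0.013

Flow area A = b·y = 3.78 × 5.52 = 20.87 m². Wetted perimeter P = b + 2y = 3.78 + 2×5.52 = 14.82 m.
Hydraulic radius R = A/P = 20.87/14.82 = 1.408 m.
Rearranging Manning's equation: n = (1/Q) A R^(2/3) S^(1/2) = (1/39.8) × 20.87 × 1.408^(2/3) × √0.00039 = 0.013.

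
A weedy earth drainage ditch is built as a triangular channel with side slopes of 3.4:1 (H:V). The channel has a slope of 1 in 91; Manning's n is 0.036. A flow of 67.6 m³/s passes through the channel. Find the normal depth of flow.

Manning's equation rearranged: A R^(2/3) = nQ / (1·√S) = 0.036 × 67.6 / (√0.01099) = 23.22.
Trying y = 1.96 m: A R^(2/3) = 12.54 — too small.
Trying y = 2.96 m: A R^(2/3) = 37.63 — too large.
Trying y = 2.47 m: A R^(2/3) = 23.23 — matches.

y_n = 2.47 m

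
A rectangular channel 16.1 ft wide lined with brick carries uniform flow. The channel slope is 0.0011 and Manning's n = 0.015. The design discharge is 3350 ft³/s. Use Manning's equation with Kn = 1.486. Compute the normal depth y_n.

Manning's equation rearranged: A R^(2/3) = nQ / (1.486·√S) = 0.015 × 3350 / (1.486 × √0.0011) = 1020.
At y = 15.7 ft: A R^(2/3) = 770.5 — too small.
At y = 23 ft: A R^(2/3) = 1218 — too large.
At y = 19.8 ft: A R^(2/3) = 1020 — ≈ 1020.

y_n = 19.8 ft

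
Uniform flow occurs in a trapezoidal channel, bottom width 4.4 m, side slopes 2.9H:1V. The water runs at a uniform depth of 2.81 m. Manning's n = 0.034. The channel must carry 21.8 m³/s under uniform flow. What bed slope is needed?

S = 0.00023

With bottom width b = 4.4 m and side slope z = 2.9: A = (b + zy)y = (4.4 + 2.9×2.81)×2.81 = 35.26 m²; P = b + 2y√(1+z²) = 4.4 + 2×2.81×3.068 = 21.64 m.
Hydraulic radius R = A/P = 35.26/21.64 = 1.63 m.
From Manning's equation, S = [nQ / (1 A R^(2/3))]² = [0.034 × 21.8 / (1 × 35.26 × 1.63^(2/3))]² = 0.00023.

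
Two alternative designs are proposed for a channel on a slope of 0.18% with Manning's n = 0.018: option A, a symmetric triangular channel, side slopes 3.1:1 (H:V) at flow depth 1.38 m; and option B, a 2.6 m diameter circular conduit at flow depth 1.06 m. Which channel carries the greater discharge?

channel A

Channel A: For a triangular section with side slope z = 3.1: A = zy² = 3.1×1.38² = 5.904 m²; P = 2y√(1+z²) = 2×1.38×3.257 = 8.99 m. Hydraulic radius R = A/P = 5.904/8.99 = 0.6567 m. Q_A = (1/0.018)·5.904·0.6567^(2/3)·√0.0018 = 10.51 m³/s.
Channel B: For a circular section of diameter D = 2.6 m at depth y = 1.06 m, the central angle is θ = 2 arccos(1 − 2y/D) = 2.77 rad. Then A = (D²/8)(θ − sin θ) = 2.034 m² and P = Dθ/2 = 3.601 m. Hydraulic radius R = A/P = 2.034/3.601 = 0.5649 m. Q_B = (1/0.018)·2.034·0.5649^(2/3)·√0.0018 = 3.276 m³/s.
Q_A = 10.51 m³/s vs Q_B = 3.276 m³/s, so channel A carries more.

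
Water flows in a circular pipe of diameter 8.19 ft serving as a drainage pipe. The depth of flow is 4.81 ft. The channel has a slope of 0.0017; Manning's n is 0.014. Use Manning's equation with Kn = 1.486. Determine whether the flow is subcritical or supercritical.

For a circular section of diameter D = 8.19 ft at depth y = 4.81 ft, the central angle is θ = 2 arccos(1 − 2y/D) = 3.493 rad. Then A = (D²/8)(θ − sin θ) = 32.17 ft² and P = Dθ/2 = 14.3 ft.
Hydraulic radius R = A/P = 32.17/14.3 = 2.249 ft.
V = (1.486/n) R^(2/3) √S = (1.486/0.014) × 2.249^(2/3) × √0.0017 = 7.512 ft/s. Hydraulic depth D_h = A/T = 32.17/8.064 = 3.989 ft.
Froude number Fr = V/√(g·D_h) = 7.512/√(32.2×3.989) = 0.663, which is less than 1, so the flow is subcritical.

subcritical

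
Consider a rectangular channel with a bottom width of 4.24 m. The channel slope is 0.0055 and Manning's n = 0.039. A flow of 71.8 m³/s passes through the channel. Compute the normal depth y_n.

y_n = 6.51 m

Manning's equation rearranged: A R^(2/3) = nQ / (1·√S) = 0.039 × 71.8 / (√0.0055) = 37.76.
At y = 7.63 m: A R^(2/3) = 45.34 — too large.
At y = 6.51 m: A R^(2/3) = 37.75 — close enough.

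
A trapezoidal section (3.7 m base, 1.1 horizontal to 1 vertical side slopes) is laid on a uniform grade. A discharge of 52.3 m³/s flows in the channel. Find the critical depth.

At critical depth, Q² T / (g A³) = 1, i.e. A³/T = Q²/g = 52.3²/9.81 = 278.8.
Try y = 1.62 m: A³/T = 96.42 — low.
Try y = 2.69 m: A³/T = 597.6 — high.
Try y = 2.19 m: A³/T = 281.1 — matches.

y_c = 2.19 m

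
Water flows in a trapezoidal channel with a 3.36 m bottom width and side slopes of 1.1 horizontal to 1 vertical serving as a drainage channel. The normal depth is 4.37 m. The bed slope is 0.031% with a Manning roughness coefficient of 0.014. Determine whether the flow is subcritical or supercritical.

With bottom width b = 3.36 m and side slope z = 1.1: A = (b + zy)y = (3.36 + 1.1×4.37)×4.37 = 35.69 m²; P = b + 2y√(1+z²) = 3.36 + 2×4.37×1.487 = 16.35 m.
Hydraulic radius R = A/P = 35.69/16.35 = 2.182 m.
V = (1/n) R^(2/3) √S = (1/0.014) × 2.182^(2/3) × √0.00031 = 2.116 m/s. Hydraulic depth D_h = A/T = 35.69/12.97 = 2.751 m.
Froude number Fr = V/√(g·D_h) = 2.116/√(9.81×2.751) = 0.407, which is less than 1, so the flow is subcritical.

subcritical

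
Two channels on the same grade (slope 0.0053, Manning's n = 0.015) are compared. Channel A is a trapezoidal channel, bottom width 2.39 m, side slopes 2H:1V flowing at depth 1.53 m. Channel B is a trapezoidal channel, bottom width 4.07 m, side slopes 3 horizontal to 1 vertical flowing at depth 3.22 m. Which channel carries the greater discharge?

Channel A: With bottom width b = 2.39 m and side slope z = 2: A = (b + zy)y = (2.39 + 2×1.53)×1.53 = 8.338 m²; P = b + 2y√(1+z²) = 2.39 + 2×1.53×2.236 = 9.232 m. Hydraulic radius R = A/P = 8.338/9.232 = 0.9032 m. Q_A = (1/0.015)·8.338·0.9032^(2/3)·√0.0053 = 37.81 m³/s.
Channel B: With bottom width b = 4.07 m and side slope z = 3: A = (b + zy)y = (4.07 + 3×3.22)×3.22 = 44.21 m²; P = b + 2y√(1+z²) = 4.07 + 2×3.22×3.162 = 24.44 m. Hydraulic radius R = A/P = 44.21/24.44 = 1.809 m. Q_B = (1/0.015)·44.21·1.809^(2/3)·√0.0053 = 318.6 m³/s.
Q_A = 37.81 m³/s vs Q_B = 318.6 m³/s, so channel B carries more.

channel B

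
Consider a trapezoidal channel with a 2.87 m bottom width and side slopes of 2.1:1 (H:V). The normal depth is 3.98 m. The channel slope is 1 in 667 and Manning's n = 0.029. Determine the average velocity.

V = 2.18 m/s

With bottom width b = 2.87 m and side slope z = 2.1: A = (b + zy)y = (2.87 + 2.1×3.98)×3.98 = 44.69 m²; P = b + 2y√(1+z²) = 2.87 + 2×3.98×2.326 = 21.38 m.
Hydraulic radius R = A/P = 44.69/21.38 = 2.09 m.
From Manning's equation, V = (1/n) R^(2/3) S^(1/2) = (1/0.029) × 2.09^(2/3) × 0.001499^(1/2) = 2.18 m/s.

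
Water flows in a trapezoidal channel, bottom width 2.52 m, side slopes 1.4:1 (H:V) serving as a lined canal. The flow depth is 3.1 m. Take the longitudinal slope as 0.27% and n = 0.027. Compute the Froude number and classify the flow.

subcritical

With bottom width b = 2.52 m and side slope z = 1.4: A = (b + zy)y = (2.52 + 1.4×3.1)×3.1 = 21.27 m²; P = b + 2y√(1+z²) = 2.52 + 2×3.1×1.72 = 13.19 m.
Hydraulic radius R = A/P = 21.27/13.19 = 1.613 m.
V = (1/n) R^(2/3) √S = (1/0.027) × 1.613^(2/3) × √0.0027 = 2.647 m/s. Hydraulic depth D_h = A/T = 21.27/11.2 = 1.899 m.
Froude number Fr = V/√(g·D_h) = 2.647/√(9.81×1.899) = 0.613, which is less than 1, so the flow is subcritical.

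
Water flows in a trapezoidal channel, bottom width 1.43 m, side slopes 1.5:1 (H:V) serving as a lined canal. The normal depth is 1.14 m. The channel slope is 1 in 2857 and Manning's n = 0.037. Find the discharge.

With bottom width b = 1.43 m and side slope z = 1.5: A = (b + zy)y = (1.43 + 1.5×1.14)×1.14 = 3.58 m²; P = b + 2y√(1+z²) = 1.43 + 2×1.14×1.803 = 5.54 m.
Hydraulic radius R = A/P = 3.58/5.54 = 0.6461 m.
Manning's equation: Q = (1/n) A R^(2/3) S^(1/2) = (1/0.037) × 3.58 × 0.6461^(2/3) × 0.00035^(1/2) = 1.35 m³/s.

Q = 1.35 m³/s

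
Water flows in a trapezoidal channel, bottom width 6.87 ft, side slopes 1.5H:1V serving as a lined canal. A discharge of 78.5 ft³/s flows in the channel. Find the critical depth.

At critical depth, Q² T / (g A³) = 1, i.e. A³/T = Q²/g = 78.5²/32.2 = 191.4.
Trying y = 1.18 ft: A³/T = 101.8 — too small.
Trying y = 1.77 ft: A³/T = 393.4 — too large.
Trying y = 1.43 ft: A³/T = 192 — close enough.

y_c = 1.43 ft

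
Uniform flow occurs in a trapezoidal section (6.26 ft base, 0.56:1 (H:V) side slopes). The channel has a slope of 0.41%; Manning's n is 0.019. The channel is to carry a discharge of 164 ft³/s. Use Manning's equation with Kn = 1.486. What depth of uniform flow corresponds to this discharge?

y_n = 2.86 ft

Manning's equation rearranged: A R^(2/3) = nQ / (1.486·√S) = 0.019 × 164 / (1.486 × √0.0041) = 32.75.
Trying y = 3.11 ft: A R^(2/3) = 37.62 — over.
Trying y = 2.86 ft: A R^(2/3) = 32.71 — matches.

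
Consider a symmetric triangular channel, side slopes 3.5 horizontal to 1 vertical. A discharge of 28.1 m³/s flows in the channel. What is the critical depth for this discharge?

y_c = 1.67 m

At critical depth, Q² T / (g A³) = 1, i.e. A³/T = Q²/g = 28.1²/9.81 = 80.49.
Try y = 1.17 m: A³/T = 13.43 — low.
Try y = 2.03 m: A³/T = 211.1 — high.
Try y = 1.67 m: A³/T = 79.56 — close enough.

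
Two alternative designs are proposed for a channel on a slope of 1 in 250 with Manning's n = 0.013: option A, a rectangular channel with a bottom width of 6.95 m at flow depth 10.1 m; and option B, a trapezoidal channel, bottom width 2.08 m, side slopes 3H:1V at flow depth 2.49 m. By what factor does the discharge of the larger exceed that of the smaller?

4.59

Channel A: Flow area A = b·y = 6.95 × 10.1 = 70.19 m². Wetted perimeter P = b + 2y = 6.95 + 2×10.1 = 27.15 m. Hydraulic radius R = A/P = 70.19/27.15 = 2.585 m. Q_A = (1/0.013)·70.19·2.585^(2/3)·√0.004 = 643.3 m³/s.
Channel B: With bottom width b = 2.08 m and side slope z = 3: A = (b + zy)y = (2.08 + 3×2.49)×2.49 = 23.78 m²; P = b + 2y√(1+z²) = 2.08 + 2×2.49×3.162 = 17.83 m. Hydraulic radius R = A/P = 23.78/17.83 = 1.334 m. Q_B = (1/0.013)·23.78·1.334^(2/3)·√0.004 = 140.2 m³/s.
The larger discharge is 643.3 m³/s and the smaller is 140.2 m³/s; the ratio is 4.59.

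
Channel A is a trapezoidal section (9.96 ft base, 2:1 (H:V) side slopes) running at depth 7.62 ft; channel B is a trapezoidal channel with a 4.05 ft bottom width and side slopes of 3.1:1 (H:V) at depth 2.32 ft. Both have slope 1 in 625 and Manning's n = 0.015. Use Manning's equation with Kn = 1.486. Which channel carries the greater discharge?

channel A

Channel A: With bottom width b = 9.96 ft and side slope z = 2: A = (b + zy)y = (9.96 + 2×7.62)×7.62 = 192 ft²; P = b + 2y√(1+z²) = 9.96 + 2×7.62×2.236 = 44.04 ft. Hydraulic radius R = A/P = 192/44.04 = 4.36 ft. Q_A = (1.486/0.015)·192·4.36^(2/3)·√0.0016 = 2031 ft³/s.
Channel B: With bottom width b = 4.05 ft and side slope z = 3.1: A = (b + zy)y = (4.05 + 3.1×2.32)×2.32 = 26.08 ft²; P = b + 2y√(1+z²) = 4.05 + 2×2.32×3.257 = 19.16 ft. Hydraulic radius R = A/P = 26.08/19.16 = 1.361 ft. Q_B = (1.486/0.015)·26.08·1.361^(2/3)·√0.0016 = 126.9 ft³/s.
Q_A = 2031 ft³/s vs Q_B = 126.9 ft³/s, so channel A carries more.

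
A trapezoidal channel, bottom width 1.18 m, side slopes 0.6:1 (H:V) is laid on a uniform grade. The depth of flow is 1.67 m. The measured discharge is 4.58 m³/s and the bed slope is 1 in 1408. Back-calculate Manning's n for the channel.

n = 0.017

With bottom width b = 1.18 m and side slope z = 0.6: A = (b + zy)y = (1.18 + 0.6×1.67)×1.67 = 3.644 m²; P = b + 2y√(1+z²) = 1.18 + 2×1.67×1.166 = 5.075 m.
Hydraulic radius R = A/P = 3.644/5.075 = 0.718 m.
Rearranging Manning's equation: n = (1/Q) A R^(2/3) S^(1/2) = (1/4.58) × 3.644 × 0.718^(2/3) × √0.0007102 = 0.017.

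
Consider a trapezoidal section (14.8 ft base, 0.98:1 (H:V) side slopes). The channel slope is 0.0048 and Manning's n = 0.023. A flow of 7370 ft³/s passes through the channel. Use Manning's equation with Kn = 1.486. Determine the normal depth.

Manning's equation rearranged: A R^(2/3) = nQ / (1.486·√S) = 0.023 × 7370 / (1.486 × √0.0048) = 1646.
Trying y = 16.7 ft: A R^(2/3) = 2160 — high.
Trying y = 14.6 ft: A R^(2/3) = 1647 — ≈ 1646.

y_n = 14.6 ft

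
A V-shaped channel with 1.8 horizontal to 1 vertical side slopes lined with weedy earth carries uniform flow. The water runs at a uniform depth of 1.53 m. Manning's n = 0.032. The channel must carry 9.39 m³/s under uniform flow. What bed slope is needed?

For a triangular section with side slope z = 1.8: A = zy² = 1.8×1.53² = 4.214 m²; P = 2y√(1+z²) = 2×1.53×2.059 = 6.301 m.
Hydraulic radius R = A/P = 4.214/6.301 = 0.6687 m.
From Manning's equation, S = [nQ / (1 A R^(2/3))]² = [0.032 × 9.39 / (1 × 4.214 × 0.6687^(2/3))]² = 0.0087.

S = 0.0087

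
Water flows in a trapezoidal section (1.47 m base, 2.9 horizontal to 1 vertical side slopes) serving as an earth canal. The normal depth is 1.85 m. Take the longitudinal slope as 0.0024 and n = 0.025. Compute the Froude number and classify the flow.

With bottom width b = 1.47 m and side slope z = 2.9: A = (b + zy)y = (1.47 + 2.9×1.85)×1.85 = 12.64 m²; P = b + 2y√(1+z²) = 1.47 + 2×1.85×3.068 = 12.82 m.
Hydraulic radius R = A/P = 12.64/12.82 = 0.9863 m.
V = (1/n) R^(2/3) √S = (1/0.025) × 0.9863^(2/3) × √0.0024 = 1.942 m/s. Hydraulic depth D_h = A/T = 12.64/12.2 = 1.036 m.
Froude number Fr = V/√(g·D_h) = 1.942/√(9.81×1.036) = 0.609, which is less than 1, so the flow is subcritical.

subcritical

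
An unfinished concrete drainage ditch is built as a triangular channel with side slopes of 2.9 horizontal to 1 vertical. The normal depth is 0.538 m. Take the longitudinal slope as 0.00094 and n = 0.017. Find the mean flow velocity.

V = 0.724 m/s

For a triangular section with side slope z = 2.9: A = zy² = 2.9×0.538² = 0.8394 m²; P = 2y√(1+z²) = 2×0.538×3.068 = 3.301 m.
Hydraulic radius R = A/P = 0.8394/3.301 = 0.2543 m.
From Manning's equation, V = (1/n) R^(2/3) S^(1/2) = (1/0.017) × 0.2543^(2/3) × 0.00094^(1/2) = 0.724 m/s.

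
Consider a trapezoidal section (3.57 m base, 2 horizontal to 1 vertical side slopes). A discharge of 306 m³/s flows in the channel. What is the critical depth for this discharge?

At critical depth, Q² T / (g A³) = 1, i.e. A³/T = Q²/g = 306²/9.81 = 9545.
Trying y = 3.89 m: A³/T = 4499 — low.
Trying y = 4.64 m: A³/T = 9578 — ≈ 9545.

y_c = 4.64 m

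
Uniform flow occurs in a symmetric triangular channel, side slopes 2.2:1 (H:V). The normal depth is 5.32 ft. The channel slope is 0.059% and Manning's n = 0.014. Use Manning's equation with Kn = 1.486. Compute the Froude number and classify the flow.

For a triangular section with side slope z = 2.2: A = zy² = 2.2×5.32² = 62.27 ft²; P = 2y√(1+z²) = 2×5.32×2.417 = 25.71 ft.
Hydraulic radius R = A/P = 62.27/25.71 = 2.422 ft.
V = (1.486/n) R^(2/3) √S = (1.486/0.014) × 2.422^(2/3) × √0.00059 = 4.649 ft/s. Hydraulic depth D_h = A/T = 62.27/23.41 = 2.66 ft.
Froude number Fr = V/√(g·D_h) = 4.649/√(32.2×2.66) = 0.502, which is less than 1, so the flow is subcritical.

subcritical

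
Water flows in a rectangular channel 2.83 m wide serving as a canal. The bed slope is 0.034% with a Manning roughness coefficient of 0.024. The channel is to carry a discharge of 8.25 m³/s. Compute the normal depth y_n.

Manning's equation rearranged: A R^(2/3) = nQ / (1·√S) = 0.024 × 8.25 / (√0.00034) = 10.74.
Trying y = 2.57 m: A R^(2/3) = 6.843 — short.
Trying y = 4.64 m: A R^(2/3) = 13.86 — over.
Trying y = 3.73 m: A R^(2/3) = 10.74 — ≈ 10.74.

y_n = 3.73 m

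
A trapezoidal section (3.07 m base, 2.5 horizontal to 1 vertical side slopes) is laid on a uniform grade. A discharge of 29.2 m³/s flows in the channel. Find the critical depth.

At critical depth, Q² T / (g A³) = 1, i.e. A³/T = Q²/g = 29.2²/9.81 = 86.92.
Trying y = 1.71 m: A³/T = 170.5 — too large.
Trying y = 1.44 m: A³/T = 86.28 — matches.

y_c = 1.44 m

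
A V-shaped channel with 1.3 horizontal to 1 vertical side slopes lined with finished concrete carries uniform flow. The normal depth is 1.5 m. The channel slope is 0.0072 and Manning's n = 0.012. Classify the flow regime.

For a triangular section with side slope z = 1.3: A = zy² = 1.3×1.5² = 2.925 m²; P = 2y√(1+z²) = 2×1.5×1.64 = 4.92 m.
Hydraulic radius R = A/P = 2.925/4.92 = 0.5945 m.
V = (1/n) R^(2/3) √S = (1/0.012) × 0.5945^(2/3) × √0.0072 = 4.999 m/s. Hydraulic depth D_h = A/T = 2.925/3.9 = 0.75 m.
Froude number Fr = V/√(g·D_h) = 4.999/√(9.81×0.75) = 1.84, which is greater than 1, so the flow is supercritical.

supercritical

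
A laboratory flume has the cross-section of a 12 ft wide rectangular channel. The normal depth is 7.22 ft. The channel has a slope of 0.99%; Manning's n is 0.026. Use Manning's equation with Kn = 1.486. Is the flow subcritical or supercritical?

Flow area A = b·y = 12 × 7.22 = 86.64 ft². Wetted perimeter P = b + 2y = 12 + 2×7.22 = 26.44 ft.
Hydraulic radius R = A/P = 86.64/26.44 = 3.277 ft.
V = (1.486/n) R^(2/3) √S = (1.486/0.026) × 3.277^(2/3) × √0.0099 = 12.55 ft/s. Hydraulic depth D_h = A/T = 86.64/12 = 7.22 ft.
Froude number Fr = V/√(g·D_h) = 12.55/√(32.2×7.22) = 0.823, which is less than 1, so the flow is subcritical.

subcritical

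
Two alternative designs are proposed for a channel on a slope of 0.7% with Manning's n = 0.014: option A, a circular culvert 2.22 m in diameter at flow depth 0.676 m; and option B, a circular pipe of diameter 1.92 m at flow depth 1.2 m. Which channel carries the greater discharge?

channel B

Channel A: For a circular section of diameter D = 2.22 m at depth y = 0.676 m, the central angle is θ = 2 arccos(1 − 2y/D) = 2.338 rad. Then A = (D²/8)(θ − sin θ) = 0.997 m² and P = Dθ/2 = 2.595 m. Hydraulic radius R = A/P = 0.997/2.595 = 0.3842 m. Q_A = (1/0.014)·0.997·0.3842^(2/3)·√0.007 = 3.149 m³/s.
Channel B: For a circular section of diameter D = 1.92 m at depth y = 1.2 m, the central angle is θ = 2 arccos(1 − 2y/D) = 3.647 rad. Then A = (D²/8)(θ − sin θ) = 1.904 m² and P = Dθ/2 = 3.501 m. Hydraulic radius R = A/P = 1.904/3.501 = 0.5437 m. Q_B = (1/0.014)·1.904·0.5437^(2/3)·√0.007 = 7.578 m³/s.
Q_A = 3.149 m³/s vs Q_B = 7.578 m³/s, so channel B carries more.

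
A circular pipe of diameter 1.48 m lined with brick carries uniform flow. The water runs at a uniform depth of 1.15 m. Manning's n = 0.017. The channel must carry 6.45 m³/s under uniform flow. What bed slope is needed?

S = 0.017

For a circular section of diameter D = 1.48 m at depth y = 1.15 m, the central angle is θ = 2 arccos(1 − 2y/D) = 4.316 rad. Then A = (D²/8)(θ − sin θ) = 1.434 m² and P = Dθ/2 = 3.194 m.
Hydraulic radius R = A/P = 1.434/3.194 = 0.4491 m.
From Manning's equation, S = [nQ / (1 A R^(2/3))]² = [0.017 × 6.45 / (1 × 1.434 × 0.4491^(2/3))]² = 0.017.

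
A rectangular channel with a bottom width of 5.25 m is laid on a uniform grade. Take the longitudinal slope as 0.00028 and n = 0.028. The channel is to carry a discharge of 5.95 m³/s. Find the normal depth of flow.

Manning's equation rearranged: A R^(2/3) = nQ / (1·√S) = 0.028 × 5.95 / (√0.00028) = 9.956.
Trying y = 1.53 m: A R^(2/3) = 7.853 — short.
Trying y = 2.14 m: A R^(2/3) = 12.54 — over.
Trying y = 1.81 m: A R^(2/3) = 9.949 — close enough.

y_n = 1.81 m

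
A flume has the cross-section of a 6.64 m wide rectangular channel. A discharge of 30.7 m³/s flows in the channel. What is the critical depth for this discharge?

y_c = 1.3 m

For a rectangular channel, critical depth y_c = (q²/g)^(1/3) where q = Q/b = 30.7/6.64 = 4.623 m²/s.
So y_c = (4.623²/9.81)^(1/3) = 1.3 m.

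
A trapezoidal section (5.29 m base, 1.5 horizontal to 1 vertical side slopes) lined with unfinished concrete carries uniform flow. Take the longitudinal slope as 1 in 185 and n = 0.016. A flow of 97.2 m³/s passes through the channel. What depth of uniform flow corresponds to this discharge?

Manning's equation rearranged: A R^(2/3) = nQ / (1·√S) = 0.016 × 97.2 / (√0.005405) = 21.15.
At y = 1.7 m: A R^(2/3) = 14.77 — too small.
At y = 2.06 m: A R^(2/3) = 21.16 — matches.

y_n = 2.06 m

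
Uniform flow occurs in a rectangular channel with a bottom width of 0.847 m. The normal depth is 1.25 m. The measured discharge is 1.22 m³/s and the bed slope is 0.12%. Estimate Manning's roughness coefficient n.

Flow area A = b·y = 0.847 × 1.25 = 1.059 m². Wetted perimeter P = b + 2y = 0.847 + 2×1.25 = 3.347 m.
Hydraulic radius R = A/P = 1.059/3.347 = 0.3163 m.
Rearranging Manning's equation: n = (1/Q) A R^(2/3) S^(1/2) = (1/1.22) × 1.059 × 0.3163^(2/3) × √0.0012 = 0.014.

n = 0.014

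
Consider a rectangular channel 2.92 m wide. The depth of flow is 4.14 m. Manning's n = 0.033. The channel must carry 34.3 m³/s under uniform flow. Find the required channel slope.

Flow area A = b·y = 2.92 × 4.14 = 12.09 m². Wetted perimeter P = b + 2y = 2.92 + 2×4.14 = 11.2 m.
Hydraulic radius R = A/P = 12.09/11.2 = 1.079 m.
From Manning's equation, S = [nQ / (1 A R^(2/3))]² = [0.033 × 34.3 / (1 × 12.09 × 1.079^(2/3))]² = 0.00792.

S = 0.00792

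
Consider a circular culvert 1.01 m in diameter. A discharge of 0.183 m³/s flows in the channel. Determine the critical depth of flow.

At critical depth, Q² T / (g A³) = 1, i.e. A³/T = Q²/g = 0.183²/9.81 = 0.003414.
At y = 0.202 m: A³/T = 0.001837 — low.
At y = 0.258 m: A³/T = 0.004778 — high.
At y = 0.237 m: A³/T = 0.003432 — close enough.

y_c = 0.237 m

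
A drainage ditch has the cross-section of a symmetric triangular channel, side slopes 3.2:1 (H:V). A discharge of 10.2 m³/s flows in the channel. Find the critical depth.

y_c = 1.16 m

At critical depth, Q² T / (g A³) = 1, i.e. A³/T = Q²/g = 10.2²/9.81 = 10.61.
Trying y = 1.4 m: A³/T = 27.54 — high.
Trying y = 0.9 m: A³/T = 3.023 — low.
Trying y = 1.16 m: A³/T = 10.75 — matches.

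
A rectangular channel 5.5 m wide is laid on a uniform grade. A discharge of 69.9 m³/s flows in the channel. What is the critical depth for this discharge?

For a rectangular channel, critical depth y_c = (q²/g)^(1/3) where q = Q/b = 69.9/5.5 = 12.71 m²/s.
So y_c = (12.71²/9.81)^(1/3) = 2.54 m.

y_c = 2.54 m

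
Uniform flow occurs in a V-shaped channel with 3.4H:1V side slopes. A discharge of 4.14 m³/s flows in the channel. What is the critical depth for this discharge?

At critical depth, Q² T / (g A³) = 1, i.e. A³/T = Q²/g = 4.14²/9.81 = 1.747.
At y = 0.634 m: A³/T = 0.5921 — low.
At y = 0.933 m: A³/T = 4.086 — high.
At y = 0.787 m: A³/T = 1.745 — matches.

y_c = 0.787 m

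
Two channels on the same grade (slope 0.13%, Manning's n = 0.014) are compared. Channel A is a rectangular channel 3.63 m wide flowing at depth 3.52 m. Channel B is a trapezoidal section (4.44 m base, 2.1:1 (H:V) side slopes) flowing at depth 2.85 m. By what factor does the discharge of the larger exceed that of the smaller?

Channel A: Flow area A = b·y = 3.63 × 3.52 = 12.78 m². Wetted perimeter P = b + 2y = 3.63 + 2×3.52 = 10.67 m. Hydraulic radius R = A/P = 12.78/10.67 = 1.198 m. Q_A = (1/0.014)·12.78·1.198^(2/3)·√0.0013 = 37.11 m³/s.
Channel B: With bottom width b = 4.44 m and side slope z = 2.1: A = (b + zy)y = (4.44 + 2.1×2.85)×2.85 = 29.71 m²; P = b + 2y√(1+z²) = 4.44 + 2×2.85×2.326 = 17.7 m. Hydraulic radius R = A/P = 29.71/17.7 = 1.679 m. Q_B = (1/0.014)·29.71·1.679^(2/3)·√0.0013 = 108.1 m³/s.
The larger discharge is 108.1 m³/s and the smaller is 37.11 m³/s; the ratio is 2.91.

2.91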